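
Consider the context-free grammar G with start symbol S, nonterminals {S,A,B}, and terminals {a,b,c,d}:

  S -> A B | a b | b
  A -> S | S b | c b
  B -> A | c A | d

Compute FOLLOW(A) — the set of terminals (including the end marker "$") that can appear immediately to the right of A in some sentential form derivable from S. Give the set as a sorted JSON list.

FIRST iteration:
iter 1:
  A via A→c b: +{c}
  B via B→A: +{c}
  B via B→d: +{d}
  S via S→A B: +{c}
  S via S→a b: +{a}
  S via S→b: +{b}
  FIRST[S]={a,b,c}  FIRST[A]={c}  FIRST[B]={c,d}
iter 2:
  A via A→S: +{a,b}
  B via B→A: +{a,b}
  FIRST[S]={a,b,c}  FIRST[A]={a,b,c}  FIRST[B]={a,b,c,d}
iter 3: — fixpoint
  FIRST[S]={a,b,c}  FIRST[A]={a,b,c}  FIRST[B]={a,b,c,d}

FOLLOW sets:
initialize: $ ∈ FOLLOW(S)
iter 1:
  A→S b: FOLLOW(S) ⊇ FIRST(b) = {b}; new: +{b}
  S→A B: FOLLOW(A) ⊇ FIRST(B) = {a,b,c,d}; new: +{a,b,c,d}
  S→A B: FOLLOW(B) ⊇ FOLLOW(S) ⊇ {$,b}; new: +{$,b}
  FOLLOW(S)={$,b}  FOLLOW(A)={a,b,c,d}  FOLLOW(B)={$,b}
iter 2:
  A→S: FOLLOW(S) ⊇ FOLLOW(A) ⊇ {a,b,c,d}; new: +{a,c,d}
  B→A: FOLLOW(A) ⊇ FOLLOW(B) ⊇ {$,b}; new: +{$}
  S→A B: FOLLOW(B) ⊇ FOLLOW(S) ⊇ {$,a,b,c,d}; new: +{a,c,d}
  FOLLOW(S)={$,a,b,c,d}  FOLLOW(A)={$,a,b,c,d}  FOLLOW(B)={$,a,b,c,d}
iter 3: — fixpoint
  FOLLOW(S)={$,a,b,c,d}  FOLLOW(A)={$,a,b,c,d}  FOLLOW(B)={$,a,b,c,d}

FOLLOW(A) = ["$", "a", "b", "c", "d"]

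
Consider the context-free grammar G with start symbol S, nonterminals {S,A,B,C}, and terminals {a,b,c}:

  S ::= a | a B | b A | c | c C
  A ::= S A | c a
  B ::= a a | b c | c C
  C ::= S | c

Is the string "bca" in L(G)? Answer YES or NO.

CNF form of G:
  S -> T0 C | T1 B | T2 A | a | c
  A -> S A | T0 T1
  B -> T0 C | T1 T1 | T2 T0
  C -> T0 C | T1 B | T2 A | a | c
  T0 -> c
  T1 -> a
  T2 -> b

Fill CYK table bottom-up:
  cell(0,0) b: {T2}  orig:{}
  cell(1,1) c: {C,S,T0}  orig:{C,S}
  cell(2,2) a: {C,S,T1}  orig:{C,S}
  cell(0,1) bc: {B}
  cell(1,2) ca: {A,B,C,S}
  cell(0,2) bca: {C,S}

S ∈ T[0,2] ⇒ YES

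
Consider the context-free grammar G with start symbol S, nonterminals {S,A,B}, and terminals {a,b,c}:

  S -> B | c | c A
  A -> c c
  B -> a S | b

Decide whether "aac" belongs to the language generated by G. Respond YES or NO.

CNF form of G:
  S -> T0 A | T1 S | b | c
  A -> T0 T0
  B -> T1 S | b
  T0 -> c
  T1 -> a

Fill CYK table bottom-up:
  cell(0,0) a: {T1}  orig:{}
  cell(1,1) a: {T1}  orig:{}
  cell(2,2) c: {S,T0}  orig:{S}
  cell(0,1) aa: ∅
  cell(1,2) ac: {B,S}
  cell(0,2) aac: {B,S}

S ∈ T[0,2] ⇒ YES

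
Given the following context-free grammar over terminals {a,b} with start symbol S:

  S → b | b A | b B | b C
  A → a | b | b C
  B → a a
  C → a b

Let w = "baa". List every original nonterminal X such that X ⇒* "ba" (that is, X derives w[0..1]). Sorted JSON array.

Convert to CNF:
  S -> T0 A | T0 B | T0 C | b
  A -> T0 C | a | b
  B -> T1 T1
  C -> T1 T0
  T0 -> b
  T1 -> a

CYK fill, restricted to cells inside w[0..1]:
  [0..0]={A,S,T0}  "b"  orig:{A,S}
  [1..1]={A,T1}  "a"  orig:{A}
  [0..1]={S}  "ba"

Original NTs in T[0,1] deriving "ba": ["S"]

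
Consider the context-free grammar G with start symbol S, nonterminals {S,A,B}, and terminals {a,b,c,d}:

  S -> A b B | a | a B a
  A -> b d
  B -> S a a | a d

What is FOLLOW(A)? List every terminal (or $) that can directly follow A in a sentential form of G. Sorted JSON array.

FIRST sets, iterate to fixpoint:
[1]
  A via A→b d: +{b}
  B via B→a d: +{a}
  S via S→A b B: +{b}
  S via S→a: +{a}
  FIRST[S]={a,b}  FIRST[A]={b}  FIRST[B]={a}
[2]
  B via B→S a a: +{b}
  FIRST[S]={a,b}  FIRST[A]={b}  FIRST[B]={a,b}
[3] done
  FIRST[S]={a,b}  FIRST[A]={b}  FIRST[B]={a,b}

FOLLOW sets:
seed FOLLOW(S) with $
iter 1:
  B→S a a: FOLLOW(S) ⊇ FIRST(a) = {a}; new: +{a}
  S→A b B: FOLLOW(A) ⊇ FIRST(b) = {b}; new: +{b}
  S→A b B: FOLLOW(B) ⊇ FOLLOW(S) ⊇ {$,a}; new: +{$,a}
  S: {$,a}  A: {b}  B: {$,a}
iter 2: — fixpoint
  S: {$,a}  A: {b}  B: {$,a}

FOLLOW(A) = ["b"]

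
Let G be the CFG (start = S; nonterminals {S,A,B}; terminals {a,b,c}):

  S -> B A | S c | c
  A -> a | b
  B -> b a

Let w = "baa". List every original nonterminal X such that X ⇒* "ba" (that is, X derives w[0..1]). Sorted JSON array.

Convert to CNF:
  S -> B A | S T2 | c
  A -> a | b
  B -> T0 T1
  T0 -> b
  T1 -> a
  T2 -> c

Fill CYK table bottom-up — only the sub-triangle for w[0..1]:
  cell(0,0) b: {A,T0}  orig:{A}
  cell(1,1) a: {A,T1}  orig:{A}
  cell(0,1) ba: {B}

Original NTs in T[0,1] deriving "ba": ["B"]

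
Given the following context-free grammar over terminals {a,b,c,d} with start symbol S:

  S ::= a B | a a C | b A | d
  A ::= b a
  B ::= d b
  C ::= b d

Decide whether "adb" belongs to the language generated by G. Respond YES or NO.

CNF form of G:
  S -> T0 A | T1 B | T1 X3 | d
  A -> T0 T1
  B -> T2 T0
  C -> T0 T2
  T0 -> b
  T1 -> a
  T2 -> d
  X3 -> T1 C

Fill CYK table bottom-up:
  cell(0,0) a: {T1}  orig:{}
  cell(1,1) d: {S,T2}  orig:{S}
  cell(2,2) b: {T0}  orig:{}
  cell(0,1) ad: ∅
  cell(1,2) db: {B}
  cell(0,2) adb: {S}

S ∈ T[0,2] ⇒ YES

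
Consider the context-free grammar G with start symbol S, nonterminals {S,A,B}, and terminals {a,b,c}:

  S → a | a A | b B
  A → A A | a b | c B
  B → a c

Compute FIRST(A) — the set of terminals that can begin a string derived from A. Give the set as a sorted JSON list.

Compute FIRST by fixpoint:
round 1:
  A via A→a b: +{a}
  A via A→c B: +{c}
  B via B→a c: +{a}
  S via S→a: +{a}
  S via S→b B: +{b}
  FIRST[S]={a,b}  FIRST[A]={a,c}  FIRST[B]={a}
round 2: — fixpoint
  FIRST[S]={a,b}  FIRST[A]={a,c}  FIRST[B]={a}

FIRST(A) = ["a", "c"]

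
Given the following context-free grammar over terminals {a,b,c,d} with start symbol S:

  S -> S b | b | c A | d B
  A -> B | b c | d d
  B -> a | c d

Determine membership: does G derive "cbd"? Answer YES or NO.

CNF form of G:
  S -> S T0 | T1 A | T2 B | b
  A -> T0 T1 | T1 T2 | T2 T2 | a
  B -> T1 T2 | a
  T0 -> b
  T1 -> c
  T2 -> d

CYK fill:
  [0..0]={T1}  "c"  orig:{}
  [1..1]={S,T0}  "b"  orig:{S}
  [2..2]={T2}  "d"  orig:{}
  [0..1]=∅  "cb"
  [1..2]=∅  "bd"
  [0..2]=∅  "cbd"

S ∉ T[0,2] ⇒ NO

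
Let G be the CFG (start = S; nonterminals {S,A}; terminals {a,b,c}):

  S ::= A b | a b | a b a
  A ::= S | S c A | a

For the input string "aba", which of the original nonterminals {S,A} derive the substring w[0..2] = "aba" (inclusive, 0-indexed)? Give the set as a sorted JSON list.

CNF form of G:
  S -> A T0 | T2 T0 | T2 X5
  A -> A T0 | S X3 | T2 T0 | T2 X4 | a
  T0 -> b
  T1 -> c
  T2 -> a
  X3 -> T1 A
  X4 -> T0 T2
  X5 -> T0 T2

CYK table (by increasing span) — only the sub-triangle for w[0..2]:
  T[0,0] 'a' = {A,T2}  orig:{A}
  T[1,1] 'b' = {T0}  orig:{}
  T[2,2] 'a' = {A,T2}  orig:{A}
  T[0,1] 'ab' = {A,S}
  T[1,2] 'ba' = {X4,X5}  orig:{}
  T[0,2] 'aba' = {A,S}

Original NTs in T[0,2] deriving "aba": ["A", "S"]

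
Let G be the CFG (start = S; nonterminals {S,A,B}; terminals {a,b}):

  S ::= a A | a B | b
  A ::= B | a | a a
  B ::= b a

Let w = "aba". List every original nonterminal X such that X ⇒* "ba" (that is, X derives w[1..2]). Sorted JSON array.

CNF form of G:
  S -> T0 A | T0 B | b
  A -> T0 T0 | T1 T0 | a
  B -> T1 T0
  T0 -> a
  T1 -> b

CYK fill (cells [i..j] with 1 ≤ i ≤ j ≤ 2 only):
  T[1,1] 'b' = {S,T1}  orig:{S}
  T[2,2] 'a' = {A,T0}  orig:{A}
  T[1,2] 'ba' = {A,B}

Original NTs in T[1,2] deriving "ba": ["A", "B"]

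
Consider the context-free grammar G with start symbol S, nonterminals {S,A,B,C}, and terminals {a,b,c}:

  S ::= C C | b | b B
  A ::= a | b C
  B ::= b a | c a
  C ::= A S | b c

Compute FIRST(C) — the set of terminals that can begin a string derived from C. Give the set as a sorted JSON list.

FIRST sets, iterate to fixpoint:
iter 1:
  A via A→a: +{a}
  A via A→b C: +{b}
  B via B→b a: +{b}
  B via B→c a: +{c}
  C via C→A S: +{a,b}
  S via S→C C: +{a,b}
  FIRST(S)={a,b}  FIRST(A)={a,b}  FIRST(B)={b,c}  FIRST(C)={a,b}
iter 2: — fixpoint
  FIRST(S)={a,b}  FIRST(A)={a,b}  FIRST(B)={b,c}  FIRST(C)={a,b}

FIRST(C) = ["a", "b"]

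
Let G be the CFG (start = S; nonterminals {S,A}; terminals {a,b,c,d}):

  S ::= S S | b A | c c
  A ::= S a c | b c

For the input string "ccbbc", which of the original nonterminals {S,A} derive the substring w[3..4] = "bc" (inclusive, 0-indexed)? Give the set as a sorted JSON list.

CNF form of G:
  S -> S S | T1 T1 | T2 A
  A -> S X3 | T2 T1
  T0 -> a
  T1 -> c
  T2 -> b
  X3 -> T0 T1

Fill CYK table bottom-up, restricted to cells inside w[3..4]:
  [3..3]={T2}  "b"  orig:{}
  [4..4]={T1}  "c"  orig:{}
  [3..4]={A}  "bc"

Original NTs in T[3,4] deriving "bc": ["A"]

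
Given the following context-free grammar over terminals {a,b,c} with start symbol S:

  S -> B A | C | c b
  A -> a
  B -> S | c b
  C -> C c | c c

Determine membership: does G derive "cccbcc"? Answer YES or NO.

CNF form of G:
  S -> B A | C T0 | T0 T0 | T0 T1
  A -> a
  B -> B A | C T0 | T0 T0 | T0 T1
  C -> C T0 | T0 T0
  T0 -> c
  T1 -> b

CYK table (by increasing span):
  T[0,0] 'c' = {T0}  orig:{}
  T[1,1] 'c' = {T0}  orig:{}
  T[2,2] 'c' = {T0}  orig:{}
  T[3,3] 'b' = {T1}  orig:{}
  T[4,4] 'c' = {T0}  orig:{}
  T[5,5] 'c' = {T0}  orig:{}
  T[0,1] 'cc' = {B,C,S}
  T[1,2] 'cc' = {B,C,S}
  T[2,3] 'cb' = {B,S}
  T[3,4] 'bc' = ∅
  T[4,5] 'cc' = {B,C,S}
  T[0,2] 'ccc' = {B,C,S}
  T[1,3] 'ccb' = ∅
  T[2,4] 'cbc' = ∅
  T[3,5] 'bcc' = ∅
  T[0,3] 'cccb' = ∅
  T[1,4] 'ccbc' = ∅
  T[2,5] 'cbcc' = ∅
  T[0,4] 'cccbc' = ∅
  T[1,5] 'ccbcc' = ∅
  T[0,5] 'cccbcc' = ∅

S ∉ T[0,5] ⇒ NO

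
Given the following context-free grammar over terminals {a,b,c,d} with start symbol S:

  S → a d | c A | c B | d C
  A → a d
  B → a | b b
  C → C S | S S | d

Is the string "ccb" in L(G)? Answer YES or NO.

Convert to CNF:
  S -> T0 T1 | T1 C | T3 A | T3 B
  A -> T0 T1
  B -> T2 T2 | a
  C -> C S | S S | d
  T0 -> a
  T1 -> d
  T2 -> b
  T3 -> c

Fill CYK table bottom-up:
  [0..0]={T3}  "c"  orig:{}
  [1..1]={T3}  "c"  orig:{}
  [2..2]={T2}  "b"  orig:{}
  [0..1]=∅  "cc"
  [1..2]=∅  "cb"
  [0..2]=∅  "ccb"

S ∉ T[0,2] ⇒ NO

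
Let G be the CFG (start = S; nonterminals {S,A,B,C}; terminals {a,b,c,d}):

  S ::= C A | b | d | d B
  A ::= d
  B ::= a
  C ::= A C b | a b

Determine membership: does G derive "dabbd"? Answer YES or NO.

CNF form of G:
  S -> C A | T2 B | b | d
  A -> d
  B -> a
  C -> A X3 | T1 T0
  T0 -> b
  T1 -> a
  T2 -> d
  X3 -> C T0

Fill CYK table bottom-up:
  [0..0]={A,S,T2}  "d"  orig:{A,S}
  [1..1]={B,T1}  "a"  orig:{B}
  [2..2]={S,T0}  "b"  orig:{S}
  [3..3]={S,T0}  "b"  orig:{S}
  [4..4]={A,S,T2}  "d"  orig:{A,S}
  [0..1]={S}  "da"
  [1..2]={C}  "ab"
  [2..3]=∅  "bb"
  [3..4]=∅  "bd"
  [0..2]=∅  "dab"
  [1..3]={X3}  "abb"  orig:{}
  [2..4]=∅  "bbd"
  [0..3]={C}  "dabb"
  [1..4]=∅  "abbd"
  [0..4]={S}  "dabbd"

S ∈ T[0,4] ⇒ YES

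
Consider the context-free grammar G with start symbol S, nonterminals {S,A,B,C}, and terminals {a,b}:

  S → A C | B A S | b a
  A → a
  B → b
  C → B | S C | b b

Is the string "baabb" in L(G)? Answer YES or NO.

CNF form of G:
  S -> A C | B X2 | T0 T1
  A -> a
  B -> b
  C -> S C | T0 T0 | b
  T0 -> b
  T1 -> a
  X2 -> A S

CYK fill:
  [0..0]={B,C,T0}  "b"  orig:{B,C}
  [1..1]={A,T1}  "a"  orig:{A}
  [2..2]={A,T1}  "a"  orig:{A}
  [3..3]={B,C,T0}  "b"  orig:{B,C}
  [4..4]={B,C,T0}  "b"  orig:{B,C}
  [0..1]={S}  "ba"
  [1..2]=∅  "aa"
  [2..3]={S}  "ab"
  [3..4]={C}  "bb"
  [0..2]=∅  "baa"
  [1..3]={X2}  "aab"  orig:{}
  [2..4]={C,S}  "abb"
  [0..3]={S}  "baab"
  [1..4]={S,X2}  "aabb"  orig:{S}
  [0..4]={C,S}  "baabb"

S ∈ T[0,4] ⇒ YES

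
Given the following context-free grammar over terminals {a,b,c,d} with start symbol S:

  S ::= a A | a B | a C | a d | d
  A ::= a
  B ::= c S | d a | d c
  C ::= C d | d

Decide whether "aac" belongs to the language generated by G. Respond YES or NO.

CNF form of G:
  S -> T2 A | T2 B | T2 C | T2 T1 | d
  A -> a
  B -> T0 S | T1 T0 | T1 T2
  C -> C T1 | d
  T0 -> c
  T1 -> d
  T2 -> a

CYK fill:
  T[0,0] 'a' = {A,T2}  orig:{A}
  T[1,1] 'a' = {A,T2}  orig:{A}
  T[2,2] 'c' = {T0}  orig:{}
  T[0,1] 'aa' = {S}
  T[1,2] 'ac' = ∅
  T[0,2] 'aac' = ∅

S ∉ T[0,2] ⇒ NO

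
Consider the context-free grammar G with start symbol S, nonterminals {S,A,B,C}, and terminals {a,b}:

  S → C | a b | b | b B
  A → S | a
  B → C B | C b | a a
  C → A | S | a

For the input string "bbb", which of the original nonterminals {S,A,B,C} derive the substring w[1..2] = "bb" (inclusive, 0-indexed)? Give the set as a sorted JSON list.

Convert to CNF:
  S -> T0 T1 | T1 B | a | b
  A -> T0 T1 | T1 B | a | b
  B -> C B | C T1 | T0 T0
  C -> T0 T1 | T1 B | a | b
  T0 -> a
  T1 -> b

CYK fill — only the sub-triangle for w[1..2]:
  cell(1,1) b: {A,C,S,T1}  orig:{A,C,S}
  cell(2,2) b: {A,C,S,T1}  orig:{A,C,S}
  cell(1,2) bb: {B}

Original NTs in T[1,2] deriving "bb": ["B"]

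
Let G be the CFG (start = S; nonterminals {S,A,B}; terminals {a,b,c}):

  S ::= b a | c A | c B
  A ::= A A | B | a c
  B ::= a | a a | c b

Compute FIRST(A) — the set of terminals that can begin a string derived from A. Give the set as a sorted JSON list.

FIRST sets, iterate to fixpoint:
round 1:
  A via A→a c: +{a}
  B via B→a: +{a}
  B via B→c b: +{c}
  S via S→b a: +{b}
  S via S→c A: +{c}
  FIRST(S)={b,c}  FIRST(A)={a}  FIRST(B)={a,c}
round 2:
  A via A→B: +{c}
  FIRST(S)={b,c}  FIRST(A)={a,c}  FIRST(B)={a,c}
round 3: done
  FIRST(S)={b,c}  FIRST(A)={a,c}  FIRST(B)={a,c}

FIRST(A) = ["a", "c"]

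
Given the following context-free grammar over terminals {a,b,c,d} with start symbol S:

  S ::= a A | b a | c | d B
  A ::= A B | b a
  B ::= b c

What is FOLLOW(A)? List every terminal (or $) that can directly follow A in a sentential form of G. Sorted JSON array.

Compute FIRST by fixpoint:
[1]
  A via A→b a: +{b}
  B via B→b c: +{b}
  S via S→a A: +{a}
  S via S→b a: +{b}
  S via S→c: +{c}
  S via S→d B: +{d}
  S: {a,b,c,d}  A: {b}  B: {b}
[2] — fixpoint
  S: {a,b,c,d}  A: {b}  B: {b}

FOLLOW sets:
seed FOLLOW(S) with $
round 1:
  A→A B: FOLLOW(A) ⊇ FIRST(B) = {b}; new: +{b}
  A→A B: FOLLOW(B) ⊇ FOLLOW(A) ⊇ {b}; new: +{b}
  S→a A: FOLLOW(A) ⊇ FOLLOW(S) ⊇ {$}; new: +{$}
  S→d B: FOLLOW(B) ⊇ FOLLOW(S) ⊇ {$}; new: +{$}
  FOLLOW[S]={$}  FOLLOW[A]={$,b}  FOLLOW[B]={$,b}
round 2: (no change)
  FOLLOW[S]={$}  FOLLOW[A]={$,b}  FOLLOW[B]={$,b}

FOLLOW(A) = ["$", "b"]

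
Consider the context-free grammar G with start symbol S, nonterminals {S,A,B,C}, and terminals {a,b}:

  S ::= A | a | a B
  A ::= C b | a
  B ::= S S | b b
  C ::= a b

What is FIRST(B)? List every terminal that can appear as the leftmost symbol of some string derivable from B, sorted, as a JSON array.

FIRST iteration:
iter 1:
  A via A→a: +{a}
  B via B→b b: +{b}
  C via C→a b: +{a}
  S via S→A: +{a}
  FIRST(S)={a}  FIRST(A)={a}  FIRST(B)={b}  FIRST(C)={a}
iter 2:
  B via B→S S: +{a}
  FIRST(S)={a}  FIRST(A)={a}  FIRST(B)={a,b}  FIRST(C)={a}
iter 3: (no change)
  FIRST(S)={a}  FIRST(A)={a}  FIRST(B)={a,b}  FIRST(C)={a}

FIRST(B) = ["a", "b"]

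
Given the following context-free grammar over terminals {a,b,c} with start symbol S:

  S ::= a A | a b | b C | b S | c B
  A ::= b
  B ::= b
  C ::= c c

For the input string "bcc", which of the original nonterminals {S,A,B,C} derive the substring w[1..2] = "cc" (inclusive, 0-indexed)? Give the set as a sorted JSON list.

Convert to CNF:
  S -> T0 B | T1 A | T1 T2 | T2 C | T2 S
  A -> b
  B -> b
  C -> T0 T0
  T0 -> c
  T1 -> a
  T2 -> b

CYK table (by increasing span) (cells [i..j] with 1 ≤ i ≤ j ≤ 2 only):
  T[1,1] 'c' = {T0}  orig:{}
  T[2,2] 'c' = {T0}  orig:{}
  T[1,2] 'cc' = {C}

Original NTs in T[1,2] deriving "cc": ["C"]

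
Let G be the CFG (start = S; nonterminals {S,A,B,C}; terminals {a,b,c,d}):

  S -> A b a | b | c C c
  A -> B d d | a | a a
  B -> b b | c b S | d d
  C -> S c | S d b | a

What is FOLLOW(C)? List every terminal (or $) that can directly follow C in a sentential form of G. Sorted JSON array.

FIRST iteration:
iter 1:
  A via A→a: +{a}
  B via B→b b: +{b}
  B via B→c b S: +{c}
  B via B→d d: +{d}
  C via C→a: +{a}
  S via S→A b a: +{a}
  S via S→b: +{b}
  S via S→c C c: +{c}
  FIRST[S]={a,b,c}  FIRST[A]={a}  FIRST[B]={b,c,d}  FIRST[C]={a}
iter 2:
  A via A→B d d: +{b,c,d}
  C via C→S c: +{b,c}
  S via S→A b a: +{d}
  FIRST[S]={a,b,c,d}  FIRST[A]={a,b,c,d}  FIRST[B]={b,c,d}  FIRST[C]={a,b,c}
iter 3:
  C via C→S c: +{d}
  FIRST[S]={a,b,c,d}  FIRST[A]={a,b,c,d}  FIRST[B]={b,c,d}  FIRST[C]={a,b,c,d}
iter 4: (no change)
  FIRST[S]={a,b,c,d}  FIRST[A]={a,b,c,d}  FIRST[B]={b,c,d}  FIRST[C]={a,b,c,d}

FOLLOW iteration:
initialize: $ ∈ FOLLOW(S)
pass 1:
  A→B d d: FOLLOW(B) ⊇ FIRST(d) = {d}; new: +{d}
  B→c b S: FOLLOW(S) ⊇ FOLLOW(B) ⊇ {d}; new: +{d}
  C→S c: FOLLOW(S) ⊇ FIRST(c) = {c}; new: +{c}
  S→A b a: FOLLOW(A) ⊇ FIRST(b) = {b}; new: +{b}
  S→c C c: FOLLOW(C) ⊇ FIRST(c) = {c}; new: +{c}
  S: {$,c,d}  A: {b}  B: {d}  C: {c}
pass 2: done
  S: {$,c,d}  A: {b}  B: {d}  C: {c}

FOLLOW(C) = ["c"]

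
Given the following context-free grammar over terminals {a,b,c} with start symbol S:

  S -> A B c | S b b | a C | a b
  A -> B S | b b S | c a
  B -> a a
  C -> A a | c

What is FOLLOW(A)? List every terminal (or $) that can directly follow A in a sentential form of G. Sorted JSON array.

Compute FIRST by fixpoint:
iter 1:
  A via A→b b S: +{b}
  A via A→c a: +{c}
  B via B→a a: +{a}
  C via C→A a: +{b,c}
  S via S→A B c: +{b,c}
  S via S→a C: +{a}
  S: {a,b,c}  A: {b,c}  B: {a}  C: {b,c}
iter 2:
  A via A→B S: +{a}
  C via C→A a: +{a}
  S: {a,b,c}  A: {a,b,c}  B: {a}  C: {a,b,c}
iter 3: (stable)
  S: {a,b,c}  A: {a,b,c}  B: {a}  C: {a,b,c}

Compute FOLLOW by fixpoint:
seed FOLLOW(S) with $
round 1:
  A→B S: FOLLOW(B) ⊇ FIRST(S) = {a,b,c}; new: +{a,b,c}
  C→A a: FOLLOW(A) ⊇ FIRST(a) = {a}; new: +{a}
  S→S b b: FOLLOW(S) ⊇ FIRST(b) = {b}; new: +{b}
  S→a C: FOLLOW(C) ⊇ FOLLOW(S) ⊇ {$,b}; new: +{$,b}
  FOLLOW(S)={$,b}  FOLLOW(A)={a}  FOLLOW(B)={a,b,c}  FOLLOW(C)={$,b}
round 2:
  A→B S: FOLLOW(S) ⊇ FOLLOW(A) ⊇ {a}; new: +{a}
  S→a C: FOLLOW(C) ⊇ FOLLOW(S) ⊇ {$,a,b}; new: +{a}
  FOLLOW(S)={$,a,b}  FOLLOW(A)={a}  FOLLOW(B)={a,b,c}  FOLLOW(C)={$,a,b}
round 3: — fixpoint
  FOLLOW(S)={$,a,b}  FOLLOW(A)={a}  FOLLOW(B)={a,b,c}  FOLLOW(C)={$,a,b}

FOLLOW(A) = ["a"]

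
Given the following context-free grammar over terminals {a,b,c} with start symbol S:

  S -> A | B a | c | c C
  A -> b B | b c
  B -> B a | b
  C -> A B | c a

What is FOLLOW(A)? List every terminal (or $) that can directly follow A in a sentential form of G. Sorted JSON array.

FIRST iteration:
round 1:
  A via A→b B: +{b}
  B via B→b: +{b}
  C via C→A B: +{b}
  C via C→c a: +{c}
  S via S→A: +{b}
  S via S→c: +{c}
  S: {b,c}  A: {b}  B: {b}  C: {b,c}
round 2: (no change)
  S: {b,c}  A: {b}  B: {b}  C: {b,c}

Compute FOLLOW by fixpoint:
initialize: $ ∈ FOLLOW(S)
round 1:
  B→B a: FOLLOW(B) ⊇ FIRST(a) = {a}; new: +{a}
  C→A B: FOLLOW(A) ⊇ FIRST(B) = {b}; new: +{b}
  S→A: FOLLOW(A) ⊇ FOLLOW(S) ⊇ {$}; new: +{$}
  S→c C: FOLLOW(C) ⊇ FOLLOW(S) ⊇ {$}; new: +{$}
  FOLLOW[S]={$}  FOLLOW[A]={$,b}  FOLLOW[B]={a}  FOLLOW[C]={$}
round 2:
  A→b B: FOLLOW(B) ⊇ FOLLOW(A) ⊇ {$,b}; new: +{$,b}
  FOLLOW[S]={$}  FOLLOW[A]={$,b}  FOLLOW[B]={$,a,b}  FOLLOW[C]={$}
round 3: (stable)
  FOLLOW[S]={$}  FOLLOW[A]={$,b}  FOLLOW[B]={$,a,b}  FOLLOW[C]={$}

FOLLOW(A) = ["$", "b"]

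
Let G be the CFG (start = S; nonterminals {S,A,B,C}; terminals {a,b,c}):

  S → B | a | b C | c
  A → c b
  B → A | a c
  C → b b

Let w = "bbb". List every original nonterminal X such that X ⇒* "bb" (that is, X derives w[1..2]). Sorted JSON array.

CNF form of G:
  S -> T0 T1 | T1 C | T2 T0 | a | c
  A -> T0 T1
  B -> T0 T1 | T2 T0
  C -> T1 T1
  T0 -> c
  T1 -> b
  T2 -> a

CYK fill, restricted to cells inside w[1..2]:
  T[1,1] 'b' = {T1}  orig:{}
  T[2,2] 'b' = {T1}  orig:{}
  T[1,2] 'bb' = {C}

Original NTs in T[1,2] deriving "bb": ["C"]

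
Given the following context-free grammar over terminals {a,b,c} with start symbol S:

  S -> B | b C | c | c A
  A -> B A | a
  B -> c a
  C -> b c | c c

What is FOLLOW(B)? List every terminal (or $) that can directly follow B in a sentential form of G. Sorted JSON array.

FIRST sets, iterate to fixpoint:
iter 1:
  A via A→a: +{a}
  B via B→c a: +{c}
  C via C→b c: +{b}
  C via C→c c: +{c}
  S via S→B: +{c}
  S via S→b C: +{b}
  S: {b,c}  A: {a}  B: {c}  C: {b,c}
iter 2:
  A via A→B A: +{c}
  S: {b,c}  A: {a,c}  B: {c}  C: {b,c}
iter 3: (stable)
  S: {b,c}  A: {a,c}  B: {c}  C: {b,c}

Compute FOLLOW by fixpoint:
seed FOLLOW(S) with $
[1]
  A→B A: FOLLOW(B) ⊇ FIRST(A) = {a,c}; new: +{a,c}
  S→B: FOLLOW(B) ⊇ FOLLOW(S) ⊇ {$}; new: +{$}
  S→b C: FOLLOW(C) ⊇ FOLLOW(S) ⊇ {$}; new: +{$}
  S→c A: FOLLOW(A) ⊇ FOLLOW(S) ⊇ {$}; new: +{$}
  S: {$}  A: {$}  B: {$,a,c}  C: {$}
[2] (stable)
  S: {$}  A: {$}  B: {$,a,c}  C: {$}

FOLLOW(B) = ["$", "a", "c"]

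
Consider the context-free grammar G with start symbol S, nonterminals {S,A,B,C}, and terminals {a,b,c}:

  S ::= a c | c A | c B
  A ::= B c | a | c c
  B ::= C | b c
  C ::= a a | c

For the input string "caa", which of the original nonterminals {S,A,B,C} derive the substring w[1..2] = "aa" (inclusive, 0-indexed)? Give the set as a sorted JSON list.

Convert to CNF:
  S -> T0 A | T0 B | T1 T0
  A -> B T0 | T0 T0 | a
  B -> T1 T1 | T2 T0 | c
  C -> T1 T1 | c
  T0 -> c
  T1 -> a
  T2 -> b

CYK fill — only the sub-triangle for w[1..2]:
  cell(1,1) a: {A,T1}  orig:{A}
  cell(2,2) a: {A,T1}  orig:{A}
  cell(1,2) aa: {B,C}

Original NTs in T[1,2] deriving "aa": ["B", "C"]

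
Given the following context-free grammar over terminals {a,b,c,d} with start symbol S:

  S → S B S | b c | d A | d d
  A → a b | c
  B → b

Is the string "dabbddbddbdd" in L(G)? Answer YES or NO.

CNF form of G:
  S -> S X4 | T1 T2 | T3 A | T3 T3
  A -> T0 T1 | c
  B -> b
  T0 -> a
  T1 -> b
  T2 -> c
  T3 -> d
  X4 -> B S

CYK fill:
  T[0,0] 'd' = {T3}  orig:{}
  T[1,1] 'a' = {T0}  orig:{}
  T[2,2] 'b' = {B,T1}  orig:{B}
  T[3,3] 'b' = {B,T1}  orig:{B}
  T[4,4] 'd' = {T3}  orig:{}
  T[5,5] 'd' = {T3}  orig:{}
  T[6,6] 'b' = {B,T1}  orig:{B}
  T[7,7] 'd' = {T3}  orig:{}
  T[8,8] 'd' = {T3}  orig:{}
  T[9,9] 'b' = {B,T1}  orig:{B}
  T[10,10] 'd' = {T3}  orig:{}
  T[11,11] 'd' = {T3}  orig:{}
  T[0,1] 'da' = ∅
  T[1,2] 'ab' = {A}
  T[2,3] 'bb' = ∅
  T[3,4] 'bd' = ∅
  T[4,5] 'dd' = {S}
  T[5,6] 'db' = ∅
  T[6,7] 'bd' = ∅
  T[7,8] 'dd' = {S}
  T[8,9] 'db' = ∅
  T[9,10] 'bd' = ∅
  T[10,11] 'dd' = {S}
  T[0,2] 'dab' = {S}
  T[1,3] 'abb' = ∅
  T[2,4] 'bbd' = ∅
  T[3,5] 'bdd' = {X4}  orig:{}
  T[4,6] 'ddb' = ∅
  T[5,7] 'dbd' = ∅
  T[6,8] 'bdd' = {X4}  orig:{}
  T[7,9] 'ddb' = ∅
  T[8,10] 'dbd' = ∅
  T[9,11] 'bdd' = {X4}  orig:{}
  T[0,3] 'dabb' = ∅
  T[1,4] 'abbd' = ∅
  T[2,5] 'bbdd' = ∅
  T[3,6] 'bddb' = ∅
  T[4,7] 'ddbd' = ∅
  T[5,8] 'dbdd' = ∅
  T[6,9] 'bddb' = ∅
  T[7,10] 'ddbd' = ∅
  T[8,11] 'dbdd' = ∅
  T[0,4] 'dabbd' = ∅
  T[1,5] 'abbdd' = ∅
  T[2,6] 'bbddb' = ∅
  T[3,7] 'bddbd' = ∅
  T[4,8] 'ddbdd' = {S}
  T[5,9] 'dbddb' = ∅
  T[6,10] 'bddbd' = ∅
  T[7,11] 'ddbdd' = {S}
  T[0,5] 'dabbdd' = {S}
  T[1,6] 'abbddb' = ∅
  T[2,7] 'bbddbd' = ∅
  T[3,8] 'bddbdd' = {X4}  orig:{}
  T[4,9] 'ddbddb' = ∅
  T[5,10] 'dbddbd' = ∅
  T[6,11] 'bddbdd' = {X4}  orig:{}
  T[0,6] 'dabbddb' = ∅
  T[1,7] 'abbddbd' = ∅
  T[2,8] 'bbddbdd' = ∅
  T[3,9] 'bddbddb' = ∅
  T[4,10] 'ddbddbd' = ∅
  T[5,11] 'dbddbdd' = ∅
  T[0,7] 'dabbddbd' = ∅
  T[1,8] 'abbddbdd' = ∅
  T[2,9] 'bbddbddb' = ∅
  T[3,10] 'bddbddbd' = ∅
  T[4,11] 'ddbddbdd' = {S}
  T[0,8] 'dabbddbdd' = {S}
  T[1,9] 'abbddbddb' = ∅
  T[2,10] 'bbddbddbd' = ∅
  T[3,11] 'bddbddbdd' = {X4}  orig:{}
  T[0,9] 'dabbddbddb' = ∅
  T[1,10] 'abbddbddbd' = ∅
  T[2,11] 'bbddbddbdd' = ∅
  T[0,10] 'dabbddbddbd' = ∅
  T[1,11] 'abbddbddbdd' = ∅
  T[0,11] 'dabbddbddbdd' = {S}

S ∈ T[0,11] ⇒ YES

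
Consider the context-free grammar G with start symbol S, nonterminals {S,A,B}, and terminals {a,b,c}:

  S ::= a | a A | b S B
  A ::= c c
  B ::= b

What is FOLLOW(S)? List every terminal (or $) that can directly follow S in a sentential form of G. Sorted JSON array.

Compute FIRST by fixpoint:
pass 1:
  A via A→c c: +{c}
  B via B→b: +{b}
  S via S→a: +{a}
  S via S→b S B: +{b}
  FIRST[S]={a,b}  FIRST[A]={c}  FIRST[B]={b}
pass 2: done
  FIRST[S]={a,b}  FIRST[A]={c}  FIRST[B]={b}

FOLLOW iteration:
FOLLOW(S) := {$}
pass 1:
  S→a A: FOLLOW(A) ⊇ FOLLOW(S) ⊇ {$}; new: +{$}
  S→b S B: FOLLOW(S) ⊇ FIRST(B) = {b}; new: +{b}
  S→b S B: FOLLOW(B) ⊇ FOLLOW(S) ⊇ {$,b}; new: +{$,b}
  FOLLOW[S]={$,b}  FOLLOW[A]={$}  FOLLOW[B]={$,b}
pass 2:
  S→a A: FOLLOW(A) ⊇ FOLLOW(S) ⊇ {$,b}; new: +{b}
  FOLLOW[S]={$,b}  FOLLOW[A]={$,b}  FOLLOW[B]={$,b}
pass 3: — fixpoint
  FOLLOW[S]={$,b}  FOLLOW[A]={$,b}  FOLLOW[B]={$,b}

FOLLOW(S) = ["$", "b"]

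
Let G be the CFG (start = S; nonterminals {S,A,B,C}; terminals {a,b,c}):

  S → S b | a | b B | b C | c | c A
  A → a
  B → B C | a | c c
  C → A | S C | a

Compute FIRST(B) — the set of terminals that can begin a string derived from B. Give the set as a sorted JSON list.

FIRST sets, iterate to fixpoint:
[1]
  A via A→a: +{a}
  B via B→a: +{a}
  B via B→c c: +{c}
  C via C→A: +{a}
  S via S→a: +{a}
  S via S→b B: +{b}
  S via S→c: +{c}
  FIRST(S)={a,b,c}  FIRST(A)={a}  FIRST(B)={a,c}  FIRST(C)={a}
[2]
  C via C→S C: +{b,c}
  FIRST(S)={a,b,c}  FIRST(A)={a}  FIRST(B)={a,c}  FIRST(C)={a,b,c}
[3] (no change)
  FIRST(S)={a,b,c}  FIRST(A)={a}  FIRST(B)={a,c}  FIRST(C)={a,b,c}

FIRST(B) = ["a", "c"]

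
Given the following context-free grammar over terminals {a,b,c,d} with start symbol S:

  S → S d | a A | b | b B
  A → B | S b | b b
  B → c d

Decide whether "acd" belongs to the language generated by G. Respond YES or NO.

Convert to CNF:
  S -> S T2 | T0 B | T3 A | b
  A -> S T0 | T0 T0 | T1 T2
  B -> T1 T2
  T0 -> b
  T1 -> c
  T2 -> d
  T3 -> a

Fill CYK table bottom-up:
  [0..0]={T3}  "a"  orig:{}
  [1..1]={T1}  "c"  orig:{}
  [2..2]={T2}  "d"  orig:{}
  [0..1]=∅  "ac"
  [1..2]={A,B}  "cd"
  [0..2]={S}  "acd"

S ∈ T[0,2] ⇒ YES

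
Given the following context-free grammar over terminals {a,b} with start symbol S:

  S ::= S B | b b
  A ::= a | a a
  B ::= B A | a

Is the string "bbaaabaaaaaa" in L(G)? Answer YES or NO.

Convert to CNF:
  S -> S B | T1 T1
  A -> T0 T0 | a
  B -> B A | a
  T0 -> a
  T1 -> b

Fill CYK table bottom-up:
  T[0,0] 'b' = {T1}  orig:{}
  T[1,1] 'b' = {T1}  orig:{}
  T[2,2] 'a' = {A,B,T0}  orig:{A,B}
  T[3,3] 'a' = {A,B,T0}  orig:{A,B}
  T[4,4] 'a' = {A,B,T0}  orig:{A,B}
  T[5,5] 'b' = {T1}  orig:{}
  T[6,6] 'a' = {A,B,T0}  orig:{A,B}
  T[7,7] 'a' = {A,B,T0}  orig:{A,B}
  T[8,8] 'a' = {A,B,T0}  orig:{A,B}
  T[9,9] 'a' = {A,B,T0}  orig:{A,B}
  T[10,10] 'a' = {A,B,T0}  orig:{A,B}
  T[11,11] 'a' = {A,B,T0}  orig:{A,B}
  T[0,1] 'bb' = {S}
  T[1,2] 'ba' = ∅
  T[2,3] 'aa' = {A,B}
  T[3,4] 'aa' = {A,B}
  T[4,5] 'ab' = ∅
  T[5,6] 'ba' = ∅
  T[6,7] 'aa' = {A,B}
  T[7,8] 'aa' = {A,B}
  T[8,9] 'aa' = {A,B}
  T[9,10] 'aa' = {A,B}
  T[10,11] 'aa' = {A,B}
  T[0,2] 'bba' = {S}
  T[1,3] 'baa' = ∅
  T[2,4] 'aaa' = {B}
  T[3,5] 'aab' = ∅
  T[4,6] 'aba' = ∅
  T[5,7] 'baa' = ∅
  T[6,8] 'aaa' = {B}
  T[7,9] 'aaa' = {B}
  T[8,10] 'aaa' = {B}
  T[9,11] 'aaa' = {B}
  T[0,3] 'bbaa' = {S}
  T[1,4] 'baaa' = ∅
  T[2,5] 'aaab' = ∅
  T[3,6] 'aaba' = ∅
  T[4,7] 'abaa' = ∅
  T[5,8] 'baaa' = ∅
  T[6,9] 'aaaa' = {B}
  T[7,10] 'aaaa' = {B}
  T[8,11] 'aaaa' = {B}
  T[0,4] 'bbaaa' = {S}
  T[1,5] 'baaab' = ∅
  T[2,6] 'aaaba' = ∅
  T[3,7] 'aabaa' = ∅
  T[4,8] 'abaaa' = ∅
  T[5,9] 'baaaa' = ∅
  T[6,10] 'aaaaa' = {B}
  T[7,11] 'aaaaa' = {B}
  T[0,5] 'bbaaab' = ∅
  T[1,6] 'baaaba' = ∅
  T[2,7] 'aaabaa' = ∅
  T[3,8] 'aabaaa' = ∅
  T[4,9] 'abaaaa' = ∅
  T[5,10] 'baaaaa' = ∅
  T[6,11] 'aaaaaa' = {B}
  T[0,6] 'bbaaaba' = ∅
  T[1,7] 'baaabaa' = ∅
  T[2,8] 'aaabaaa' = ∅
  T[3,9] 'aabaaaa' = ∅
  T[4,10] 'abaaaaa' = ∅
  T[5,11] 'baaaaaa' = ∅
  T[0,7] 'bbaaabaa' = ∅
  T[1,8] 'baaabaaa' = ∅
  T[2,9] 'aaabaaaa' = ∅
  T[3,10] 'aabaaaaa' = ∅
  T[4,11] 'abaaaaaa' = ∅
  T[0,8] 'bbaaabaaa' = ∅
  T[1,9] 'baaabaaaa' = ∅
  T[2,10] 'aaabaaaaa' = ∅
  T[3,11] 'aabaaaaaa' = ∅
  T[0,9] 'bbaaabaaaa' = ∅
  T[1,10] 'baaabaaaaa' = ∅
  T[2,11] 'aaabaaaaaa' = ∅
  T[0,10] 'bbaaabaaaaa' = ∅
  T[1,11] 'baaabaaaaaa' = ∅
  T[0,11] 'bbaaabaaaaaa' = ∅

S ∉ T[0,11] ⇒ NO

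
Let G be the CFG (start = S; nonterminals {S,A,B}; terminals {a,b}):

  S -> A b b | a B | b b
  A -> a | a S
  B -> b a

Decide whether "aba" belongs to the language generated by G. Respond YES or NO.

CNF form of G:
  S -> A X2 | T0 B | T1 T1
  A -> T0 S | a
  B -> T1 T0
  T0 -> a
  T1 -> b
  X2 -> T1 T1

CYK table (by increasing span):
  [0..0]={A,T0}  "a"  orig:{A}
  [1..1]={T1}  "b"  orig:{}
  [2..2]={A,T0}  "a"  orig:{A}
  [0..1]=∅  "ab"
  [1..2]={B}  "ba"
  [0..2]={S}  "aba"

S ∈ T[0,2] ⇒ YES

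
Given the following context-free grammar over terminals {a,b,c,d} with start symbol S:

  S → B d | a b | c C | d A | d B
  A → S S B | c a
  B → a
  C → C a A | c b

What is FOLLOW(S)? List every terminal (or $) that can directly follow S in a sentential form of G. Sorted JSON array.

Compute FIRST by fixpoint:
round 1:
  A via A→c a: +{c}
  B via B→a: +{a}
  C via C→c b: +{c}
  S via S→B d: +{a}
  S via S→c C: +{c}
  S via S→d A: +{d}
  S: {a,c,d}  A: {c}  B: {a}  C: {c}
round 2:
  A via A→S S B: +{a,d}
  S: {a,c,d}  A: {a,c,d}  B: {a}  C: {c}
round 3: (stable)
  S: {a,c,d}  A: {a,c,d}  B: {a}  C: {c}

FOLLOW iteration:
seed FOLLOW(S) with $
iter 1:
  A→S S B: FOLLOW(S) ⊇ FIRST(S) = {a,c,d}; new: +{a,c,d}
  C→C a A: FOLLOW(C) ⊇ FIRST(a) = {a}; new: +{a}
  C→C a A: FOLLOW(A) ⊇ FOLLOW(C) ⊇ {a}; new: +{a}
  S→B d: FOLLOW(B) ⊇ FIRST(d) = {d}; new: +{d}
  S→c C: FOLLOW(C) ⊇ FOLLOW(S) ⊇ {$,a,c,d}; new: +{$,c,d}
  S→d A: FOLLOW(A) ⊇ FOLLOW(S) ⊇ {$,a,c,d}; new: +{$,c,d}
  S→d B: FOLLOW(B) ⊇ FOLLOW(S) ⊇ {$,a,c,d}; new: +{$,a,c}
  FOLLOW(S)={$,a,c,d}  FOLLOW(A)={$,a,c,d}  FOLLOW(B)={$,a,c,d}  FOLLOW(C)={$,a,c,d}
iter 2: (stable)
  FOLLOW(S)={$,a,c,d}  FOLLOW(A)={$,a,c,d}  FOLLOW(B)={$,a,c,d}  FOLLOW(C)={$,a,c,d}

FOLLOW(S) = ["$", "a", "c", "d"]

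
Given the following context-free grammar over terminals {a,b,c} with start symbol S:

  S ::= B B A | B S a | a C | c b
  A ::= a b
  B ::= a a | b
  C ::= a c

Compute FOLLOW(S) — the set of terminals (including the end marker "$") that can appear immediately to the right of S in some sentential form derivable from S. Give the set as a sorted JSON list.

Compute FIRST by fixpoint:
[1]
  A via A→a b: +{a}
  B via B→a a: +{a}
  B via B→b: +{b}
  C via C→a c: +{a}
  S via S→B B A: +{a,b}
  S via S→c b: +{c}
  S: {a,b,c}  A: {a}  B: {a,b}  C: {a}
[2] — fixpoint
  S: {a,b,c}  A: {a}  B: {a,b}  C: {a}

Compute FOLLOW by fixpoint:
initialize: $ ∈ FOLLOW(S)
[1]
  S→B B A: FOLLOW(B) ⊇ FIRST(B) = {a,b}; new: +{a,b}
  S→B B A: FOLLOW(A) ⊇ FOLLOW(S) ⊇ {$}; new: +{$}
  S→B S a: FOLLOW(B) ⊇ FIRST(S) = {a,b,c}; new: +{c}
  S→B S a: FOLLOW(S) ⊇ FIRST(a) = {a}; new: +{a}
  S→a C: FOLLOW(C) ⊇ FOLLOW(S) ⊇ {$,a}; new: +{$,a}
  FOLLOW[S]={$,a}  FOLLOW[A]={$}  FOLLOW[B]={a,b,c}  FOLLOW[C]={$,a}
[2]
  S→B B A: FOLLOW(A) ⊇ FOLLOW(S) ⊇ {$,a}; new: +{a}
  FOLLOW[S]={$,a}  FOLLOW[A]={$,a}  FOLLOW[B]={a,b,c}  FOLLOW[C]={$,a}
[3] — fixpoint
  FOLLOW[S]={$,a}  FOLLOW[A]={$,a}  FOLLOW[B]={a,b,c}  FOLLOW[C]={$,a}

FOLLOW(S) = ["$", "a"]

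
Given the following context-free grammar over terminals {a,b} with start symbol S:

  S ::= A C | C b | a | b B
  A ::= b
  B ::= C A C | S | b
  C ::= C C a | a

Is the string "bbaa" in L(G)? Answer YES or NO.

CNF form of G:
  S -> A C | C T0 | T0 B | a
  A -> b
  B -> A C | C T0 | C X2 | T0 B | a | b
  C -> C X3 | a
  T0 -> b
  T1 -> a
  X2 -> A C
  X3 -> C T1

CYK table (by increasing span):
  cell(0,0) b: {A,B,T0}  orig:{A,B}
  cell(1,1) b: {A,B,T0}  orig:{A,B}
  cell(2,2) a: {B,C,S,T1}  orig:{B,C,S}
  cell(3,3) a: {B,C,S,T1}  orig:{B,C,S}
  cell(0,1) bb: {B,S}
  cell(1,2) ba: {B,S,X2}  orig:{B,S}
  cell(2,3) aa: {X3}  orig:{}
  cell(0,2) bba: {B,S}
  cell(1,3) baa: ∅
  cell(0,3) bbaa: ∅

S ∉ T[0,3] ⇒ NO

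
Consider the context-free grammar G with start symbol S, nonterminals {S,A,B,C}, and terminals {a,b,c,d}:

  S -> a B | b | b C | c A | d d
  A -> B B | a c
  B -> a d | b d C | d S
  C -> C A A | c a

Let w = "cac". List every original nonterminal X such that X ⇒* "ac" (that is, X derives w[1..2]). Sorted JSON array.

Convert to CNF:
  S -> T0 B | T1 A | T2 T2 | T3 C | b
  A -> B B | T0 T1
  B -> T0 T2 | T2 S | T3 X4
  C -> C X5 | T1 T0
  T0 -> a
  T1 -> c
  T2 -> d
  T3 -> b
  X4 -> T2 C
  X5 -> A A

CYK table (by increasing span) (cells [i..j] with 1 ≤ i ≤ j ≤ 2 only):
  T[1,1] 'a' = {T0}  orig:{}
  T[2,2] 'c' = {T1}  orig:{}
  T[1,2] 'ac' = {A}

Original NTs in T[1,2] deriving "ac": ["A"]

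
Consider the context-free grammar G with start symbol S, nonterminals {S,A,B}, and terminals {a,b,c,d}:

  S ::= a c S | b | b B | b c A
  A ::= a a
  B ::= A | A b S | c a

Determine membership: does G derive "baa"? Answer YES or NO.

CNF form of G:
  S -> T0 X4 | T1 B | T1 X5 | b
  A -> T0 T0
  B -> A X3 | T0 T0 | T2 T0
  T0 -> a
  T1 -> b
  T2 -> c
  X3 -> T1 S
  X4 -> T2 S
  X5 -> T2 A

CYK table (by increasing span):
  cell(0,0) b: {S,T1}  orig:{S}
  cell(1,1) a: {T0}  orig:{}
  cell(2,2) a: {T0}  orig:{}
  cell(0,1) ba: ∅
  cell(1,2) aa: {A,B}
  cell(0,2) baa: {S}

S ∈ T[0,2] ⇒ YES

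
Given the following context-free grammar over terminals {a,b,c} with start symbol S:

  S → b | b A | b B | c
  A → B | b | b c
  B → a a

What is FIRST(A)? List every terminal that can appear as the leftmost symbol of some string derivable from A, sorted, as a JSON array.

Compute FIRST by fixpoint:
round 1:
  A via A→b: +{b}
  B via B→a a: +{a}
  S via S→b: +{b}
  S via S→c: +{c}
  FIRST(S)={b,c}  FIRST(A)={b}  FIRST(B)={a}
round 2:
  A via A→B: +{a}
  FIRST(S)={b,c}  FIRST(A)={a,b}  FIRST(B)={a}
round 3: (no change)
  FIRST(S)={b,c}  FIRST(A)={a,b}  FIRST(B)={a}

FIRST(A) = ["a", "b"]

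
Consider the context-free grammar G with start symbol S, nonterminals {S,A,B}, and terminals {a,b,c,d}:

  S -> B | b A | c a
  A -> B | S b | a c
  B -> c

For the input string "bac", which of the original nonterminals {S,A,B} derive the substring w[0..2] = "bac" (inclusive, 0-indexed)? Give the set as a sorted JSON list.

Convert to CNF:
  S -> T0 A | T2 T1 | c
  A -> S T0 | T1 T2 | c
  B -> c
  T0 -> b
  T1 -> a
  T2 -> c

Fill CYK table bottom-up (cells [i..j] with 0 ≤ i ≤ j ≤ 2 only):
  [0..0]={T0}  "b"  orig:{}
  [1..1]={T1}  "a"  orig:{}
  [2..2]={A,B,S,T2}  "c"  orig:{A,B,S}
  [0..1]=∅  "ba"
  [1..2]={A}  "ac"
  [0..2]={S}  "bac"

Original NTs in T[0,2] deriving "bac": ["S"]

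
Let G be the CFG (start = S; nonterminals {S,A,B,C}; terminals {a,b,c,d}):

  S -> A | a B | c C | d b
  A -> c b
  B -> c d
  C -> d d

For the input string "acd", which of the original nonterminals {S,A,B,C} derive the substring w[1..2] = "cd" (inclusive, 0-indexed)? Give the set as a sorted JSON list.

CNF form of G:
  S -> T0 C | T0 T1 | T2 T1 | T3 B
  A -> T0 T1
  B -> T0 T2
  C -> T2 T2
  T0 -> c
  T1 -> b
  T2 -> d
  T3 -> a

CYK fill, restricted to cells inside w[1..2]:
  [1..1]={T0}  "c"  orig:{}
  [2..2]={T2}  "d"  orig:{}
  [1..2]={B}  "cd"

Original NTs in T[1,2] deriving "cd": ["B"]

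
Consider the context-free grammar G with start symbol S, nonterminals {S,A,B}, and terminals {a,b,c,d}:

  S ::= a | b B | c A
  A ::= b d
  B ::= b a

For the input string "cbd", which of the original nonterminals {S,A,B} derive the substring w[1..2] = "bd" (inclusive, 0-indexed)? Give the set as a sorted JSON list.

CNF form of G:
  S -> T0 B | T3 A | a
  A -> T0 T1
  B -> T0 T2
  T0 -> b
  T1 -> d
  T2 -> a
  T3 -> c

CYK table (by increasing span) (cells [i..j] with 1 ≤ i ≤ j ≤ 2 only):
  cell(1,1) b: {T0}  orig:{}
  cell(2,2) d: {T1}  orig:{}
  cell(1,2) bd: {A}

Original NTs in T[1,2] deriving "bd": ["A"]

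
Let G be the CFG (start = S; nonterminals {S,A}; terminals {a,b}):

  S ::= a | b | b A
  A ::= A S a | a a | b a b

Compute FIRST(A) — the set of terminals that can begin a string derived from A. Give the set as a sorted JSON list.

FIRST iteration:
[1]
  A via A→a a: +{a}
  A via A→b a b: +{b}
  S via S→a: +{a}
  S via S→b: +{b}
  FIRST(S)={a,b}  FIRST(A)={a,b}
[2] — fixpoint
  FIRST(S)={a,b}  FIRST(A)={a,b}

FIRST(A) = ["a", "b"]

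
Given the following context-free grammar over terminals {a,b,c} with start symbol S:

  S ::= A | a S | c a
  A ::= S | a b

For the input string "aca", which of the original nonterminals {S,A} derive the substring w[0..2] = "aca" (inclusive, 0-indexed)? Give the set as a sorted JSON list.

CNF form of G:
  S -> T0 S | T0 T1 | T2 T0
  A -> T0 S | T0 T1 | T2 T0
  T0 -> a
  T1 -> b
  T2 -> c

CYK fill, restricted to cells inside w[0..2]:
  [0..0]={T0}  "a"  orig:{}
  [1..1]={T2}  "c"  orig:{}
  [2..2]={T0}  "a"  orig:{}
  [0..1]=∅  "ac"
  [1..2]={A,S}  "ca"
  [0..2]={A,S}  "aca"

Original NTs in T[0,2] deriving "aca": ["A", "S"]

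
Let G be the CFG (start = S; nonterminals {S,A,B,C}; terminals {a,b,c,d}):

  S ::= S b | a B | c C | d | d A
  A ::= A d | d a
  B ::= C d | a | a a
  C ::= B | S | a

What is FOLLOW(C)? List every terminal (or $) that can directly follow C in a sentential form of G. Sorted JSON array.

Compute FIRST by fixpoint:
[1]
  A via A→d a: +{d}
  B via B→a: +{a}
  C via C→B: +{a}
  S via S→a B: +{a}
  S via S→c C: +{c}
  S via S→d: +{d}
  S: {a,c,d}  A: {d}  B: {a}  C: {a}
[2]
  C via C→S: +{c,d}
  S: {a,c,d}  A: {d}  B: {a}  C: {a,c,d}
[3]
  B via B→C d: +{c,d}
  S: {a,c,d}  A: {d}  B: {a,c,d}  C: {a,c,d}
[4] — fixpoint
  S: {a,c,d}  A: {d}  B: {a,c,d}  C: {a,c,d}

FOLLOW iteration:
initialize: $ ∈ FOLLOW(S)
[1]
  A→A d: FOLLOW(A) ⊇ FIRST(d) = {d}; new: +{d}
  B→C d: FOLLOW(C) ⊇ FIRST(d) = {d}; new: +{d}
  C→B: FOLLOW(B) ⊇ FOLLOW(C) ⊇ {d}; new: +{d}
  C→S: FOLLOW(S) ⊇ FOLLOW(C) ⊇ {d}; new: +{d}
  S→S b: FOLLOW(S) ⊇ FIRST(b) = {b}; new: +{b}
  S→a B: FOLLOW(B) ⊇ FOLLOW(S) ⊇ {$,b,d}; new: +{$,b}
  S→c C: FOLLOW(C) ⊇ FOLLOW(S) ⊇ {$,b,d}; new: +{$,b}
  S→d A: FOLLOW(A) ⊇ FOLLOW(S) ⊇ {$,b,d}; new: +{$,b}
  FOLLOW(S)={$,b,d}  FOLLOW(A)={$,b,d}  FOLLOW(B)={$,b,d}  FOLLOW(C)={$,b,d}
[2] — fixpoint
  FOLLOW(S)={$,b,d}  FOLLOW(A)={$,b,d}  FOLLOW(B)={$,b,d}  FOLLOW(C)={$,b,d}

FOLLOW(C) = ["$", "b", "d"]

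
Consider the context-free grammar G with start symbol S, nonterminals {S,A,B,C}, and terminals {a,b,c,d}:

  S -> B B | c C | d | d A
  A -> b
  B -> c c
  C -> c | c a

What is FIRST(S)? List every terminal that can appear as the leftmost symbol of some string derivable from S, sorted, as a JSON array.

FIRST iteration:
[1]
  A via A→b: +{b}
  B via B→c c: +{c}
  C via C→c: +{c}
  S via S→B B: +{c}
  S via S→d: +{d}
  S: {c,d}  A: {b}  B: {c}  C: {c}
[2] (stable)
  S: {c,d}  A: {b}  B: {c}  C: {c}

FIRST(S) = ["c", "d"]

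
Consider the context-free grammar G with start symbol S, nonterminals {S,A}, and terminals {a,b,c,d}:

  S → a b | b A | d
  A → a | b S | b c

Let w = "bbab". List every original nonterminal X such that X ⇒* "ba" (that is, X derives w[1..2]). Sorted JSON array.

Convert to CNF:
  S -> T0 A | T2 T0 | d
  A -> T0 S | T0 T1 | a
  T0 -> b
  T1 -> c
  T2 -> a

CYK table (by increasing span) — only the sub-triangle for w[1..2]:
  cell(1,1) b: {T0}  orig:{}
  cell(2,2) a: {A,T2}  orig:{A}
  cell(1,2) ba: {S}

Original NTs in T[1,2] deriving "ba": ["S"]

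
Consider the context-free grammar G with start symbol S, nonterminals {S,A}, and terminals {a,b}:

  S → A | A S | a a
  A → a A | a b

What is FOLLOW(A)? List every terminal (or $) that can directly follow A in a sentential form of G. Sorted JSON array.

FIRST sets, iterate to fixpoint:
[1]
  A via A→a A: +{a}
  S via S→A: +{a}
  FIRST(S)={a}  FIRST(A)={a}
[2] (no change)
  FIRST(S)={a}  FIRST(A)={a}

Compute FOLLOW by fixpoint:
seed FOLLOW(S) with $
[1]
  S→A: FOLLOW(A) ⊇ FOLLOW(S) ⊇ {$}; new: +{$}
  S→A S: FOLLOW(A) ⊇ FIRST(S) = {a}; new: +{a}
  FOLLOW[S]={$}  FOLLOW[A]={$,a}
[2] done
  FOLLOW[S]={$}  FOLLOW[A]={$,a}

FOLLOW(A) = ["$", "a"]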